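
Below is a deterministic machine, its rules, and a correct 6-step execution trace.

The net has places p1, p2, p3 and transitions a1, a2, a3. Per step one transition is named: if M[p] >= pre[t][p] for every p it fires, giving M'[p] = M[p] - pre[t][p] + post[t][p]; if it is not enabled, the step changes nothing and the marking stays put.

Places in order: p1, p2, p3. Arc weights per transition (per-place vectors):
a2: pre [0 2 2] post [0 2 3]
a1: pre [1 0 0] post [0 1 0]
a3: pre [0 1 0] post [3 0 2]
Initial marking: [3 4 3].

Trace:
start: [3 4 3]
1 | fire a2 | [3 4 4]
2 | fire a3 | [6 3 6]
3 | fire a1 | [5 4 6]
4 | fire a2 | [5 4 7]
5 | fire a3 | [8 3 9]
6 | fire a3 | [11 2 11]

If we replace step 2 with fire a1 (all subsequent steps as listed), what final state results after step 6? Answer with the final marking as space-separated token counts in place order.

7 4 9

(re-executing from step 2 with the substitution; state before step 2: [3 4 4])
2 | fire a1 | [2 5 4]
3 | fire a1 | [1 6 4]
4 | fire a2 | [1 6 5]
5 | fire a3 | [4 5 7]
6 | fire a3 | [7 4 9]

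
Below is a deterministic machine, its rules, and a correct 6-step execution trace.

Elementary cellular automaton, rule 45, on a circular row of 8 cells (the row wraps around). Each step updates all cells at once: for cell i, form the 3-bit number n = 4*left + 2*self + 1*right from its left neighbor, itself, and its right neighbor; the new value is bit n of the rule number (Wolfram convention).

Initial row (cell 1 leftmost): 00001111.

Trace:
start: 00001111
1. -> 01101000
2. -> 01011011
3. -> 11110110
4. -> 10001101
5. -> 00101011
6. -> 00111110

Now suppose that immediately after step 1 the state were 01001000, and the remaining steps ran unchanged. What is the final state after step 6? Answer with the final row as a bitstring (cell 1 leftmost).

state after step 1 := 01001000
2. -> 01001011
3. -> 11001110
4. -> 10001001
5. -> 00101001
6. -> 00111001

00111001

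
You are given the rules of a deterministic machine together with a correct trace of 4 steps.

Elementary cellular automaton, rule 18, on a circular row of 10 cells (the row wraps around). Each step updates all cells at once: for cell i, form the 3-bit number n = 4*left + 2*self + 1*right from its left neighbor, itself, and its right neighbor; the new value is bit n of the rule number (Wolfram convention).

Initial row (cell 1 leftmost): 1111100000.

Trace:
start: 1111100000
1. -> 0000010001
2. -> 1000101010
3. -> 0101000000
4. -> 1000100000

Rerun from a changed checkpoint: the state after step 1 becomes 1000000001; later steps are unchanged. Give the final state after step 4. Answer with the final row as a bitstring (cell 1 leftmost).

state after step 1 := 1000000001
2. -> 0100000010
3. -> 1010000101
4. -> 0001001000

0001001000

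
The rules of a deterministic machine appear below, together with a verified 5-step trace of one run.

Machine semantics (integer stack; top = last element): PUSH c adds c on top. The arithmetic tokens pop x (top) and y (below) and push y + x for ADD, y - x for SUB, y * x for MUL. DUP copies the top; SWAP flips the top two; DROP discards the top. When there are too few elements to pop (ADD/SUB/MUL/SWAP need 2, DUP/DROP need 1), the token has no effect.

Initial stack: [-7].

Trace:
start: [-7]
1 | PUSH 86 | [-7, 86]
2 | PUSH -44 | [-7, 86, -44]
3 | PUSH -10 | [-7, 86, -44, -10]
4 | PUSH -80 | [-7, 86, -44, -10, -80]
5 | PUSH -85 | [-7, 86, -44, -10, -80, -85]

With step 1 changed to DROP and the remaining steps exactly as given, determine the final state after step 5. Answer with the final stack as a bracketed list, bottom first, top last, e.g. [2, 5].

(re-executing from step 1 with the substitution; state before step 1: [-7])
1 | DROP | []
2 | PUSH -44 | [-44]
3 | PUSH -10 | [-44, -10]
4 | PUSH -80 | [-44, -10, -80]
5 | PUSH -85 | [-44, -10, -80, -85]

[-44, -10, -80, -85]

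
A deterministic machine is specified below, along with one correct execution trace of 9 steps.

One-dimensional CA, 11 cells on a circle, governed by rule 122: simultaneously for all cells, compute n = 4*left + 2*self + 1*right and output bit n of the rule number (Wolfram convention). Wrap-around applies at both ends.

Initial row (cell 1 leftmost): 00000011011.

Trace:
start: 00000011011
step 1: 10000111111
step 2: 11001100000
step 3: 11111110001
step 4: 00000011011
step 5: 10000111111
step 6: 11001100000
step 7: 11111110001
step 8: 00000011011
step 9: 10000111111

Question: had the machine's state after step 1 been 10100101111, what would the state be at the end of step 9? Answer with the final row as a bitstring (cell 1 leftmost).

10000001101

state after step 1 := 10100101111
step 2: 11011011000
step 3: 11111111101
step 4: 00000000111
step 5: 10000001101
step 6: 11000011111
step 7: 01100110000
step 8: 11111111000
step 9: 10000001101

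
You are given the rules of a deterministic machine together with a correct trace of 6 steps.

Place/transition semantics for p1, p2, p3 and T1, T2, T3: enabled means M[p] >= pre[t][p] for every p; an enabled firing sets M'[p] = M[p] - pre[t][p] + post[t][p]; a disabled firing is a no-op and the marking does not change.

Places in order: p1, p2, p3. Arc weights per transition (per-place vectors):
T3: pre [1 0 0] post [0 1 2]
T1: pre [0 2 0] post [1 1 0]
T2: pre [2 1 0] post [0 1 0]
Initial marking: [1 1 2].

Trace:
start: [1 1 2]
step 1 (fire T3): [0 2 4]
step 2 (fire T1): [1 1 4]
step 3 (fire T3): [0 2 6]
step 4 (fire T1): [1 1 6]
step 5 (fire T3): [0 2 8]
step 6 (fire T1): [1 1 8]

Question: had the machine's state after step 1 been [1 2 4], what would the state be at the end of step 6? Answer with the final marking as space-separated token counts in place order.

2 1 8

state after step 1 := [1 2 4]
step 2 (fire T1): [2 1 4]
step 3 (fire T3): [1 2 6]
step 4 (fire T1): [2 1 6]
step 5 (fire T3): [1 2 8]
step 6 (fire T1): [2 1 8]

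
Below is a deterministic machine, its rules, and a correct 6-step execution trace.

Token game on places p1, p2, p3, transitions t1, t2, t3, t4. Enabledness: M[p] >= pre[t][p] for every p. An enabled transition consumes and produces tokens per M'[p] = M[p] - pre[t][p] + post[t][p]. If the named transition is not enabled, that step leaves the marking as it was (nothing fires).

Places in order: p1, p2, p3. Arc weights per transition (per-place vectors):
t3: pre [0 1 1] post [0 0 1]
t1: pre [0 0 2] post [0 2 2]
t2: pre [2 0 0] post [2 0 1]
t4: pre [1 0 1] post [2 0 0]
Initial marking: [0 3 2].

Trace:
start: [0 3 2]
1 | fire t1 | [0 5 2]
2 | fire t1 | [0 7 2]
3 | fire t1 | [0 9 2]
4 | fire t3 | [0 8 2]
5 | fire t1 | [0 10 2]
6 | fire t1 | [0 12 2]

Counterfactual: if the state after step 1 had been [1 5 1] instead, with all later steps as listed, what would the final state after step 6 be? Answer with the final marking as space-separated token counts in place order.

state after step 1 := [1 5 1]
2 | fire t1 | [1 5 1]
3 | fire t1 | [1 5 1]
4 | fire t3 | [1 4 1]
5 | fire t1 | [1 4 1]
6 | fire t1 | [1 4 1]

1 4 1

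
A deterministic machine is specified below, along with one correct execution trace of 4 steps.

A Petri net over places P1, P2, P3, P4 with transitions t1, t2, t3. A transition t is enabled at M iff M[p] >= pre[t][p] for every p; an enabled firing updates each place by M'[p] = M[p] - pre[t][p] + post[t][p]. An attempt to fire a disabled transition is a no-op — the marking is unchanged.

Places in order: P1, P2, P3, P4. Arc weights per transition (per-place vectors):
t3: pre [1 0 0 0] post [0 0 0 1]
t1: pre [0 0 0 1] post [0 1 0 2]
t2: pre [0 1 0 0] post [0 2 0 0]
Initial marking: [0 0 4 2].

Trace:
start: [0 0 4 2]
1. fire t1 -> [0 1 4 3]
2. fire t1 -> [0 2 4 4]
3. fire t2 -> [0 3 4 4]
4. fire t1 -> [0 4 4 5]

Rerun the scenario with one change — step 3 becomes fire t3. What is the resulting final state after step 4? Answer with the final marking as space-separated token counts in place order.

0 3 4 5

(re-executing from step 3 with the substitution; state before step 3: [0 2 4 4])
3. fire t3 -> [0 2 4 4]
4. fire t1 -> [0 3 4 5]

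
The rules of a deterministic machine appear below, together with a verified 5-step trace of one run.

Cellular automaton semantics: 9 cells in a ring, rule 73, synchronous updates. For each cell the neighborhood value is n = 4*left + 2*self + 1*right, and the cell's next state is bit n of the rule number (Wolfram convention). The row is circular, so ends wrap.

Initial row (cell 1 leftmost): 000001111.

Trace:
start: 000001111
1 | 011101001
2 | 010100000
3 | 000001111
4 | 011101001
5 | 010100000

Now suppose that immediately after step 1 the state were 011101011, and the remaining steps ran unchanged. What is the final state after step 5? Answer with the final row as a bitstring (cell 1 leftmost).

state after step 1 := 011101011
2 | 010100011
3 | 000001011
4 | 011100011
5 | 010101011

010101011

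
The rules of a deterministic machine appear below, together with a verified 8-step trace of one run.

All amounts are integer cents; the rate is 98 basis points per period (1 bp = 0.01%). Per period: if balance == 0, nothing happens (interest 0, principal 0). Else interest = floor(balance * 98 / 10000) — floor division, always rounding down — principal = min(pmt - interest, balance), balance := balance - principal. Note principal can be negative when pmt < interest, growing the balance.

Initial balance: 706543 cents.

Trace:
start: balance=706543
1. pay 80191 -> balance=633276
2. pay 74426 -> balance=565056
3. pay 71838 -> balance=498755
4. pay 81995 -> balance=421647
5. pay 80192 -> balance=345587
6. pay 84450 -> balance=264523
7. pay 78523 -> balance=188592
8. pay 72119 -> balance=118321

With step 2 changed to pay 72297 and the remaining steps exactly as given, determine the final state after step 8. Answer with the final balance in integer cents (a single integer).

(re-executing from step 2 with the substitution; state before step 2: balance=633276)
2. pay 72297 -> balance=567185
3. pay 71838 -> balance=500905
4. pay 81995 -> balance=423818
5. pay 80192 -> balance=347779
6. pay 84450 -> balance=266737
7. pay 78523 -> balance=190828
8. pay 72119 -> balance=120579

120579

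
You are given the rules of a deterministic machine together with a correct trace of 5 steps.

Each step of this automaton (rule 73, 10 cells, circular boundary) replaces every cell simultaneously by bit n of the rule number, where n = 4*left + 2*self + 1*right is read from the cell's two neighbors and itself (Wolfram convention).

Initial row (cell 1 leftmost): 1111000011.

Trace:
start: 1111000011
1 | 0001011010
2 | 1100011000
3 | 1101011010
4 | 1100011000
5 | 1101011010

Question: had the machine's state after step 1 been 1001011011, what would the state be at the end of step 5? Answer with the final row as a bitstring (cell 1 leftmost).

1011011010

state after step 1 := 1001011011
2 | 1000011010
3 | 0011011000
4 | 1011011011
5 | 1011011010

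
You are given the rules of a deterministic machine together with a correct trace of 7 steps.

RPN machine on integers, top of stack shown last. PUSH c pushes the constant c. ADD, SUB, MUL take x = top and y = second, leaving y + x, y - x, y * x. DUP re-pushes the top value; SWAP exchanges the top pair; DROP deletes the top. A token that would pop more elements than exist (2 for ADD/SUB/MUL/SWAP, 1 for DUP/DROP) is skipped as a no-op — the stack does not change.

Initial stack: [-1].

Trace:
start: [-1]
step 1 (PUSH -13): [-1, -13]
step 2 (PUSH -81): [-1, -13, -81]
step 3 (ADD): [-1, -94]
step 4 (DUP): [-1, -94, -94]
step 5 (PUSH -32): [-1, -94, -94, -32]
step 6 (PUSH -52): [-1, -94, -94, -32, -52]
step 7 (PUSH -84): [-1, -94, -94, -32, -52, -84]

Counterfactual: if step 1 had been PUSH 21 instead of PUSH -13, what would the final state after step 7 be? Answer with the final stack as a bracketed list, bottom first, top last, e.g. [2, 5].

[-1, -60, -60, -32, -52, -84]

(re-executing from step 1 with the substitution; state before step 1: [-1])
step 1 (PUSH 21): [-1, 21]
step 2 (PUSH -81): [-1, 21, -81]
step 3 (ADD): [-1, -60]
step 4 (DUP): [-1, -60, -60]
step 5 (PUSH -32): [-1, -60, -60, -32]
step 6 (PUSH -52): [-1, -60, -60, -32, -52]
step 7 (PUSH -84): [-1, -60, -60, -32, -52, -84]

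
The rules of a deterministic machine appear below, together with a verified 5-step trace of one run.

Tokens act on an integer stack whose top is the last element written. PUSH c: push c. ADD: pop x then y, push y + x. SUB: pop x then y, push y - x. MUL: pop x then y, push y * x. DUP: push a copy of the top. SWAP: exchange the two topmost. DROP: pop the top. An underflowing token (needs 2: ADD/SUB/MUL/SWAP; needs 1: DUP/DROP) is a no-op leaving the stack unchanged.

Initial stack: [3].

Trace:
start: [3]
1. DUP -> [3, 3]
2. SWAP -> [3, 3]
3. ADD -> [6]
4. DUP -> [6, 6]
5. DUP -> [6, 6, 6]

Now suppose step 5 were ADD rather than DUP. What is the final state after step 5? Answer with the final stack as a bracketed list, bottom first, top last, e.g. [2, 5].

[12]

(re-executing from step 5 with the substitution; state before step 5: [6, 6])
5. ADD -> [12]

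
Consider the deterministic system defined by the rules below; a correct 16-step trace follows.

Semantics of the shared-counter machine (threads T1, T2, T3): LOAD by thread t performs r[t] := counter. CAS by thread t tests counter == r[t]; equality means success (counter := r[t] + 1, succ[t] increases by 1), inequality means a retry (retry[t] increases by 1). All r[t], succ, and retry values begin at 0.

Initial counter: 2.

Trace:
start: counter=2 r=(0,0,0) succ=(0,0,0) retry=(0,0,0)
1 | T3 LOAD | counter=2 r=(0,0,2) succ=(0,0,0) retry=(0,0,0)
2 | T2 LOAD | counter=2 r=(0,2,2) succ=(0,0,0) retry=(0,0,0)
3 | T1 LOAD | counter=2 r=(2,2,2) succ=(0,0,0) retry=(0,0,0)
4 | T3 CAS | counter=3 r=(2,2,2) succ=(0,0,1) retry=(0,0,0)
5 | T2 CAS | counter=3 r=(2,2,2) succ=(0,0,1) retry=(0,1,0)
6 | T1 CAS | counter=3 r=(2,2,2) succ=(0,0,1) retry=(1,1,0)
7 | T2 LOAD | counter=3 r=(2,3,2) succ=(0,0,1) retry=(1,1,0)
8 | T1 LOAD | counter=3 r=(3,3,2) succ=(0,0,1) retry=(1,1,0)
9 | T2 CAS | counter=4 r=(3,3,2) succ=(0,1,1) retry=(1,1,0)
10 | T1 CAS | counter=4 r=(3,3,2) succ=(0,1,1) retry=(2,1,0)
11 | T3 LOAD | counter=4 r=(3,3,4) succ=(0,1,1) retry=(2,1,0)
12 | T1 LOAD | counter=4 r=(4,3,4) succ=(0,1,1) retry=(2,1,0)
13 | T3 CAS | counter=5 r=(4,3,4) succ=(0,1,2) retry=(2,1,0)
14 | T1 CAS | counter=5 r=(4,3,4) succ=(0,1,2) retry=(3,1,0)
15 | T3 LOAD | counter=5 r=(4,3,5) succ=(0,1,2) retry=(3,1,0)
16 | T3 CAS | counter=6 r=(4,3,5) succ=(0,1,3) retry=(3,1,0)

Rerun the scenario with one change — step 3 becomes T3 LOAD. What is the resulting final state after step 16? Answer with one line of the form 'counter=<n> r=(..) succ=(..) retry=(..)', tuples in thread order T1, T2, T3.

counter=6 r=(4,3,5) succ=(0,1,3) retry=(3,1,0)

(re-executing from step 3 with the substitution; state before step 3: counter=2 r=(0,2,2) succ=(0,0,0) retry=(0,0,0))
3 | T3 LOAD | counter=2 r=(0,2,2) succ=(0,0,0) retry=(0,0,0)
4 | T3 CAS | counter=3 r=(0,2,2) succ=(0,0,1) retry=(0,0,0)
5 | T2 CAS | counter=3 r=(0,2,2) succ=(0,0,1) retry=(0,1,0)
6 | T1 CAS | counter=3 r=(0,2,2) succ=(0,0,1) retry=(1,1,0)
7 | T2 LOAD | counter=3 r=(0,3,2) succ=(0,0,1) retry=(1,1,0)
8 | T1 LOAD | counter=3 r=(3,3,2) succ=(0,0,1) retry=(1,1,0)
9 | T2 CAS | counter=4 r=(3,3,2) succ=(0,1,1) retry=(1,1,0)
10 | T1 CAS | counter=4 r=(3,3,2) succ=(0,1,1) retry=(2,1,0)
11 | T3 LOAD | counter=4 r=(3,3,4) succ=(0,1,1) retry=(2,1,0)
12 | T1 LOAD | counter=4 r=(4,3,4) succ=(0,1,1) retry=(2,1,0)
13 | T3 CAS | counter=5 r=(4,3,4) succ=(0,1,2) retry=(2,1,0)
14 | T1 CAS | counter=5 r=(4,3,4) succ=(0,1,2) retry=(3,1,0)
15 | T3 LOAD | counter=5 r=(4,3,5) succ=(0,1,2) retry=(3,1,0)
16 | T3 CAS | counter=6 r=(4,3,5) succ=(0,1,3) retry=(3,1,0)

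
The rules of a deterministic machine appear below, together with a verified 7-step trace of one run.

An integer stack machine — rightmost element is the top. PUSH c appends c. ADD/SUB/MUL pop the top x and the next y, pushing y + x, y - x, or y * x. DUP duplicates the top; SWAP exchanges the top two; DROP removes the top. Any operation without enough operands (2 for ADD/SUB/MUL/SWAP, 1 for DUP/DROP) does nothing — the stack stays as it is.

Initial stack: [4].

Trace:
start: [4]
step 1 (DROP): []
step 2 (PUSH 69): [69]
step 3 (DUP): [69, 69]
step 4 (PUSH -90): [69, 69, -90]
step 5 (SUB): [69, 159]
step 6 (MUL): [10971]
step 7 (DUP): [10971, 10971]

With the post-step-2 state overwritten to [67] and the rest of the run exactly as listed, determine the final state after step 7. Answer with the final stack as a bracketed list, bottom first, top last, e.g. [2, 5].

state after step 2 := [67]
step 3 (DUP): [67, 67]
step 4 (PUSH -90): [67, 67, -90]
step 5 (SUB): [67, 157]
step 6 (MUL): [10519]
step 7 (DUP): [10519, 10519]

[10519, 10519]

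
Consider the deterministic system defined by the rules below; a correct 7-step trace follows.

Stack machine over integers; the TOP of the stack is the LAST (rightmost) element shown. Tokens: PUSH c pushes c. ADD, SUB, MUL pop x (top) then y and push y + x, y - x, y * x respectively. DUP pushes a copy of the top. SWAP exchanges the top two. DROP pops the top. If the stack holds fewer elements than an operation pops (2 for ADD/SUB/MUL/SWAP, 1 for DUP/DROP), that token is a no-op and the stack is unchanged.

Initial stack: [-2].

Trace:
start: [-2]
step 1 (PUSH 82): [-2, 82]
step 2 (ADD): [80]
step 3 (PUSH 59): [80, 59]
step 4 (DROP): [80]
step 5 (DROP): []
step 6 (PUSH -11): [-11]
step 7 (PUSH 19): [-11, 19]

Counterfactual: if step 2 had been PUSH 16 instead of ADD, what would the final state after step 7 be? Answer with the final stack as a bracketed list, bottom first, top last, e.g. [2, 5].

[-2, 82, -11, 19]

(re-executing from step 2 with the substitution; state before step 2: [-2, 82])
step 2 (PUSH 16): [-2, 82, 16]
step 3 (PUSH 59): [-2, 82, 16, 59]
step 4 (DROP): [-2, 82, 16]
step 5 (DROP): [-2, 82]
step 6 (PUSH -11): [-2, 82, -11]
step 7 (PUSH 19): [-2, 82, -11, 19]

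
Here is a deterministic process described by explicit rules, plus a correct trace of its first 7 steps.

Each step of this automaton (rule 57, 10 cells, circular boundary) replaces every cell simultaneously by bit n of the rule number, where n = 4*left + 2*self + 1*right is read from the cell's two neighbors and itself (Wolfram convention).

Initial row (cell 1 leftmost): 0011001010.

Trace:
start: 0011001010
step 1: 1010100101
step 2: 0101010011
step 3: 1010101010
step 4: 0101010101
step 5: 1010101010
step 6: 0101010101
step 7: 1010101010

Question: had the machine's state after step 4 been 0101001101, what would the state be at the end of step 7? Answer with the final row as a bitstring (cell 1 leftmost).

1010101010

state after step 4 := 0101001101
step 5: 1010101010
step 6: 0101010101
step 7: 1010101010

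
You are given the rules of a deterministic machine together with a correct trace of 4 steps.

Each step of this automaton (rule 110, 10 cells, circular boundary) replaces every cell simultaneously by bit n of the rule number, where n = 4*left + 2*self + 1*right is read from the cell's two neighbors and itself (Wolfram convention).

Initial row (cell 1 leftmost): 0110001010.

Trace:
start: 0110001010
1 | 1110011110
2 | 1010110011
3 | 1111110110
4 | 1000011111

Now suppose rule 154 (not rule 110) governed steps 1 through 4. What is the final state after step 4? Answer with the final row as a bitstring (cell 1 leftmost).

0010101110

(re-executing steps 1..4 under rule 154; state before step 1: 0110001010)
1 | 1101010001
2 | 1000001011
3 | 0100010011
4 | 0010101110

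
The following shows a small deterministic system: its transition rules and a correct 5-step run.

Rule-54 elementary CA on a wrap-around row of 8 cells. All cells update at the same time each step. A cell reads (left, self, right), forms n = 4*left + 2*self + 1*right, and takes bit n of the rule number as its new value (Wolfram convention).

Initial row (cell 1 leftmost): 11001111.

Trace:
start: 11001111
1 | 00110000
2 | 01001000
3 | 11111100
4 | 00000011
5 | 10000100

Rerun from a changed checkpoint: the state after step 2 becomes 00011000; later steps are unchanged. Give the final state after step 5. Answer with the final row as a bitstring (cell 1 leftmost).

10000001

state after step 2 := 00011000
3 | 00100100
4 | 01111110
5 | 10000001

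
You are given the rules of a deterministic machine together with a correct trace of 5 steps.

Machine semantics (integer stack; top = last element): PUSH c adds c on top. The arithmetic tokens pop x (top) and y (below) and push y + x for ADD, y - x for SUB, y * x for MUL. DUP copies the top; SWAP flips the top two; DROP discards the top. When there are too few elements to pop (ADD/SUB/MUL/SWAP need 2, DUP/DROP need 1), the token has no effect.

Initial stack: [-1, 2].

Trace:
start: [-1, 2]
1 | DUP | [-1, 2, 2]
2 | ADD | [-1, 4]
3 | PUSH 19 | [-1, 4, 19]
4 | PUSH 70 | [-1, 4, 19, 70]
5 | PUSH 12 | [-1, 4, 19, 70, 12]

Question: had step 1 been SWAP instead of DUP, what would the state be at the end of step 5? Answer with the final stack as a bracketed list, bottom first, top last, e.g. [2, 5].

[1, 19, 70, 12]

(re-executing from step 1 with the substitution; state before step 1: [-1, 2])
1 | SWAP | [2, -1]
2 | ADD | [1]
3 | PUSH 19 | [1, 19]
4 | PUSH 70 | [1, 19, 70]
5 | PUSH 12 | [1, 19, 70, 12]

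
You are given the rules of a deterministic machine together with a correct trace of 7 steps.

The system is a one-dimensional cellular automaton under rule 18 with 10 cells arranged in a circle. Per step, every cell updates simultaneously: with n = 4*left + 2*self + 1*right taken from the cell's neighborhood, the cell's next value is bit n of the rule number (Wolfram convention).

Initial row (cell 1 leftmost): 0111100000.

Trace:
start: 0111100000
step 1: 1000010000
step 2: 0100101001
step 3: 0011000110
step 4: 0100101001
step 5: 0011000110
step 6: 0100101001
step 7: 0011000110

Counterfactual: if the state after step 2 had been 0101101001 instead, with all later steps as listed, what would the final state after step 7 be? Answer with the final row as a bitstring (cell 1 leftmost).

state after step 2 := 0101101001
step 3: 0000000110
step 4: 0000001001
step 5: 1000010110
step 6: 0100100000
step 7: 1011010000

1011010000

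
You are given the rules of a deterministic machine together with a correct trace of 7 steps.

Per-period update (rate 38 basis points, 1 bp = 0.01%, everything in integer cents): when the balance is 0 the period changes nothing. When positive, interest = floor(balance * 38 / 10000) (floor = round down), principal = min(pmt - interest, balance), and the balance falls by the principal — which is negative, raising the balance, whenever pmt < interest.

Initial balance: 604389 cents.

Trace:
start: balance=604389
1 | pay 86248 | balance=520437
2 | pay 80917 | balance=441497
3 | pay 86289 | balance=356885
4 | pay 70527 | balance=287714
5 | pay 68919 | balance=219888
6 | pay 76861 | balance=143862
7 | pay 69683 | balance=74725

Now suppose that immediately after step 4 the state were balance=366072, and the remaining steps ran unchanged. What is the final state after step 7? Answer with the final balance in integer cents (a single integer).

153980

state after step 4 := balance=366072
5 | pay 68919 | balance=298544
6 | pay 76861 | balance=222817
7 | pay 69683 | balance=153980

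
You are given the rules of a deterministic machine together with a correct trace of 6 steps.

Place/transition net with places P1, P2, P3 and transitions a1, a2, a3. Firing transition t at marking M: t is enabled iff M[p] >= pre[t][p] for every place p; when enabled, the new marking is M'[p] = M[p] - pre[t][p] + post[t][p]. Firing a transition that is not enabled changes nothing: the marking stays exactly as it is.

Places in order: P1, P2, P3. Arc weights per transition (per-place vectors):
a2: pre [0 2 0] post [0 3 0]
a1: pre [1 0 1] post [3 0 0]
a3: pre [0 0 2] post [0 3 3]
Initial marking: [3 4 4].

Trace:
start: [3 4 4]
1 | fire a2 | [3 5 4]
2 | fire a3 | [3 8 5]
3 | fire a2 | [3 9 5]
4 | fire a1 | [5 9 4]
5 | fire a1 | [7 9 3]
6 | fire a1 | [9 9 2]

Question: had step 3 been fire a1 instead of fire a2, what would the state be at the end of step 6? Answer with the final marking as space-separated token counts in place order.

(re-executing from step 3 with the substitution; state before step 3: [3 8 5])
3 | fire a1 | [5 8 4]
4 | fire a1 | [7 8 3]
5 | fire a1 | [9 8 2]
6 | fire a1 | [11 8 1]

11 8 1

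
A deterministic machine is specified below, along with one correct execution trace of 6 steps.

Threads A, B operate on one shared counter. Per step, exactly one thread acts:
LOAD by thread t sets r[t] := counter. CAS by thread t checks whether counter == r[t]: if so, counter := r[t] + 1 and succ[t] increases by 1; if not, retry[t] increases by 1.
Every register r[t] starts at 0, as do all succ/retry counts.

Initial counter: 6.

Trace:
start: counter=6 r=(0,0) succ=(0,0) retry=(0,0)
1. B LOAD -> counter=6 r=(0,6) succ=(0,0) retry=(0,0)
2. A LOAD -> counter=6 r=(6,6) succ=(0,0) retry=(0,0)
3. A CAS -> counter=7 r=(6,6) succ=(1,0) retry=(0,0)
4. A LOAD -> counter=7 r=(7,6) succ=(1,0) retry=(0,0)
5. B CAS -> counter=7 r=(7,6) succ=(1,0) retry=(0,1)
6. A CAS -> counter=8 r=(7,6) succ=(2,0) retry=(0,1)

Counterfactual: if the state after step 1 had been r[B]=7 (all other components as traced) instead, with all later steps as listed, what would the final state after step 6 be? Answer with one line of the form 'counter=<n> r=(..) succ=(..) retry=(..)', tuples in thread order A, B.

state after step 1 := counter=6 r=(0,7) succ=(0,0) retry=(0,0)
2. A LOAD -> counter=6 r=(6,7) succ=(0,0) retry=(0,0)
3. A CAS -> counter=7 r=(6,7) succ=(1,0) retry=(0,0)
4. A LOAD -> counter=7 r=(7,7) succ=(1,0) retry=(0,0)
5. B CAS -> counter=8 r=(7,7) succ=(1,1) retry=(0,0)
6. A CAS -> counter=8 r=(7,7) succ=(1,1) retry=(1,0)

counter=8 r=(7,7) succ=(1,1) retry=(1,0)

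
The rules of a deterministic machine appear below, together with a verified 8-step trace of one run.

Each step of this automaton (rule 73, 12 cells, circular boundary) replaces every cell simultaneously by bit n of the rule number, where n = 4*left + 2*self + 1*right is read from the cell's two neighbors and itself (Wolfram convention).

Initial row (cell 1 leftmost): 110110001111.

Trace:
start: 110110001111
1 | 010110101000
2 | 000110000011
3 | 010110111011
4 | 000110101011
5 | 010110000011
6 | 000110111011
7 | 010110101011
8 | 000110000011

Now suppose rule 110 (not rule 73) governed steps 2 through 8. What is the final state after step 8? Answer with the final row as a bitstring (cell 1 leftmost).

(re-executing steps 2..8 under rule 110; state before step 2: 010110101000)
2 | 111111111000
3 | 100000001001
4 | 100000011011
5 | 100000111110
6 | 100001100011
7 | 100011100110
8 | 100110101111

100110101111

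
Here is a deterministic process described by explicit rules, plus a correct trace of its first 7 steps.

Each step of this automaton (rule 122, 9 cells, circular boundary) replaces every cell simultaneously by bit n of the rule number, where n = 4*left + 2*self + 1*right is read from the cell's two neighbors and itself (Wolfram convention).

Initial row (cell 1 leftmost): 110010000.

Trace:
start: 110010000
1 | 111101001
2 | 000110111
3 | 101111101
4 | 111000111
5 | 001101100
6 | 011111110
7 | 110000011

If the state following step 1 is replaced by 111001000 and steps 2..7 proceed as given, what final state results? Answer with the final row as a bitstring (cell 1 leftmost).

state after step 1 := 111001000
2 | 101110101
3 | 111011011
4 | 001111110
5 | 011000011
6 | 111100111
7 | 000111100

000111100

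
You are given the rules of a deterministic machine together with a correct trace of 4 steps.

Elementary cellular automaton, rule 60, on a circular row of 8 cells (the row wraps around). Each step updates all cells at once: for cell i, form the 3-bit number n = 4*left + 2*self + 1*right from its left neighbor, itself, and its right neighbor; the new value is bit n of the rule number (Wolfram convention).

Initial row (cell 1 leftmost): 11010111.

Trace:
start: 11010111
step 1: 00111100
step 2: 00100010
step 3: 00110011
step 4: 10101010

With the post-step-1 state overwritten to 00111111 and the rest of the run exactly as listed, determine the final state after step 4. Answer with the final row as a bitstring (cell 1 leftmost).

10001000

state after step 1 := 00111111
step 2: 10100000
step 3: 11110000
step 4: 10001000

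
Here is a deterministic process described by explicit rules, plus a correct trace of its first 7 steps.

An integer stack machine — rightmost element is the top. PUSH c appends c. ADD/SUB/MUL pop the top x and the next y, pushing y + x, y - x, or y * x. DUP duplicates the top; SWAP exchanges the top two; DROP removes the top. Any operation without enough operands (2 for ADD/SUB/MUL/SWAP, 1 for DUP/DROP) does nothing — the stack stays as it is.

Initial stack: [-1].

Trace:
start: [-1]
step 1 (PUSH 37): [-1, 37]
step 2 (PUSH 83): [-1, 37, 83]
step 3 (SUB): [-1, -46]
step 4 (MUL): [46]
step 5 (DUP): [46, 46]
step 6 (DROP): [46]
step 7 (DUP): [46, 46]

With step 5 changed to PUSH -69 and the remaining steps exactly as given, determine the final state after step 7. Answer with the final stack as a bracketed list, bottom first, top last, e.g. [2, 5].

[46, 46]

(re-executing from step 5 with the substitution; state before step 5: [46])
step 5 (PUSH -69): [46, -69]
step 6 (DROP): [46]
step 7 (DUP): [46, 46]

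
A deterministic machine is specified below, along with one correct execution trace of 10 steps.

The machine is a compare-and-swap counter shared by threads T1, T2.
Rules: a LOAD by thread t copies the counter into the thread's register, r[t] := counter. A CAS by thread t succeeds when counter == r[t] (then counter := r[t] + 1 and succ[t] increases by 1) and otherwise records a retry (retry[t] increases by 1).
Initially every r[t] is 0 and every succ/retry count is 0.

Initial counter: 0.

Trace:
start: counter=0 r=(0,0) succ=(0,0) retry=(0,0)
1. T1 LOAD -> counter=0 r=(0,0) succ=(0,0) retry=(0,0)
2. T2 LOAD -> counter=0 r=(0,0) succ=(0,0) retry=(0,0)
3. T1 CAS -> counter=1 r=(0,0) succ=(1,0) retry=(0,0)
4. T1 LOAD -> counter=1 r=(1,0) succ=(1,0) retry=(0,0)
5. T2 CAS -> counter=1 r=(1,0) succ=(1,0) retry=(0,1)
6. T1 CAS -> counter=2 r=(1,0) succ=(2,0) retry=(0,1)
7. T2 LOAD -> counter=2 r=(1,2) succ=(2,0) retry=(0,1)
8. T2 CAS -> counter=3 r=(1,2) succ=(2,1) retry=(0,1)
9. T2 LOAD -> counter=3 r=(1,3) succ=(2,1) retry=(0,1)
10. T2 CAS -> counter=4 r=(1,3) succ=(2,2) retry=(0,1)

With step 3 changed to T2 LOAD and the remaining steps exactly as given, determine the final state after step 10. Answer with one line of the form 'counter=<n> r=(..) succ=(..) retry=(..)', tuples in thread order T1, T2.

(re-executing from step 3 with the substitution; state before step 3: counter=0 r=(0,0) succ=(0,0) retry=(0,0))
3. T2 LOAD -> counter=0 r=(0,0) succ=(0,0) retry=(0,0)
4. T1 LOAD -> counter=0 r=(0,0) succ=(0,0) retry=(0,0)
5. T2 CAS -> counter=1 r=(0,0) succ=(0,1) retry=(0,0)
6. T1 CAS -> counter=1 r=(0,0) succ=(0,1) retry=(1,0)
7. T2 LOAD -> counter=1 r=(0,1) succ=(0,1) retry=(1,0)
8. T2 CAS -> counter=2 r=(0,1) succ=(0,2) retry=(1,0)
9. T2 LOAD -> counter=2 r=(0,2) succ=(0,2) retry=(1,0)
10. T2 CAS -> counter=3 r=(0,2) succ=(0,3) retry=(1,0)

counter=3 r=(0,2) succ=(0,3) retry=(1,0)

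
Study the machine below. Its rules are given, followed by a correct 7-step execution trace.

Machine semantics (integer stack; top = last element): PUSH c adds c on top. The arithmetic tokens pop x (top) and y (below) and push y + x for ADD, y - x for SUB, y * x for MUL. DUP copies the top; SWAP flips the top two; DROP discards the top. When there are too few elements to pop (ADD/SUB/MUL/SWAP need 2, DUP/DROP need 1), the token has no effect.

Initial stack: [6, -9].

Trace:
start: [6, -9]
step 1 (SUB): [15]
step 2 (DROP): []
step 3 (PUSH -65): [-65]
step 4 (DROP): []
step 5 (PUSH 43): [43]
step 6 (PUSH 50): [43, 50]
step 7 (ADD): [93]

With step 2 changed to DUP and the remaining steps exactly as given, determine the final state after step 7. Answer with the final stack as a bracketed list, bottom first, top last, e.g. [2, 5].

[15, 15, 93]

(re-executing from step 2 with the substitution; state before step 2: [15])
step 2 (DUP): [15, 15]
step 3 (PUSH -65): [15, 15, -65]
step 4 (DROP): [15, 15]
step 5 (PUSH 43): [15, 15, 43]
step 6 (PUSH 50): [15, 15, 43, 50]
step 7 (ADD): [15, 15, 93]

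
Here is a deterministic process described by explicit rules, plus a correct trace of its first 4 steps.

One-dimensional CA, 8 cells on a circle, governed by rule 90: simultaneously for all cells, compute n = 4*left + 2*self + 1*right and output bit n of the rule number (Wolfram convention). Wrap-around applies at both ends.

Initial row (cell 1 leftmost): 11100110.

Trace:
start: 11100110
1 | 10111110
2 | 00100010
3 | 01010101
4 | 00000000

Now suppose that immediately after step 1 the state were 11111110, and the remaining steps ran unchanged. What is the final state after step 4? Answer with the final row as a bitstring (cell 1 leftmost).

state after step 1 := 11111110
2 | 10000010
3 | 01000100
4 | 10101010

10101010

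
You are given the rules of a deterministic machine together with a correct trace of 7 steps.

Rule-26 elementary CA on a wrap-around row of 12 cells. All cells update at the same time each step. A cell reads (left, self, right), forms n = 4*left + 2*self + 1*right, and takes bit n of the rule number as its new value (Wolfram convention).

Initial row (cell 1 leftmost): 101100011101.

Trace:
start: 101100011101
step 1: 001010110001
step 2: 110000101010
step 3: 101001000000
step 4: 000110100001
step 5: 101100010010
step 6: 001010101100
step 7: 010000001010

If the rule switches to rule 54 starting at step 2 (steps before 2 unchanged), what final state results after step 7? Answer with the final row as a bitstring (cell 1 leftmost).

111110100101

(re-executing steps 2..7 under rule 54; state before step 2: 001010110001)
step 2: 111111001011
step 3: 000000111100
step 4: 000001000010
step 5: 000011100111
step 6: 100100011000
step 7: 111110100101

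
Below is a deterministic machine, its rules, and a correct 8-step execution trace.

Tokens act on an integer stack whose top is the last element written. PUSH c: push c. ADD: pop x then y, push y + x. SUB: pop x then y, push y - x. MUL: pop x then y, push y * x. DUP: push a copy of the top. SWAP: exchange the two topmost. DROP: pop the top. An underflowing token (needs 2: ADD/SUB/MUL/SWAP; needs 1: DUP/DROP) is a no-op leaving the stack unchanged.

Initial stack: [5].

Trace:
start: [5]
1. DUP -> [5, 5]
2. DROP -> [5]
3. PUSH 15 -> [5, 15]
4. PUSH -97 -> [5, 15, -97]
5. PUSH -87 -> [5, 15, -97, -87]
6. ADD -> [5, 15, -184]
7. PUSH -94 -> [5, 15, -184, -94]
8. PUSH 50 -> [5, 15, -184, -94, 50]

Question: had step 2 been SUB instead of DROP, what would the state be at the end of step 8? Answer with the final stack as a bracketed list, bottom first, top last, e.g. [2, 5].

[0, 15, -184, -94, 50]

(re-executing from step 2 with the substitution; state before step 2: [5, 5])
2. SUB -> [0]
3. PUSH 15 -> [0, 15]
4. PUSH -97 -> [0, 15, -97]
5. PUSH -87 -> [0, 15, -97, -87]
6. ADD -> [0, 15, -184]
7. PUSH -94 -> [0, 15, -184, -94]
8. PUSH 50 -> [0, 15, -184, -94, 50]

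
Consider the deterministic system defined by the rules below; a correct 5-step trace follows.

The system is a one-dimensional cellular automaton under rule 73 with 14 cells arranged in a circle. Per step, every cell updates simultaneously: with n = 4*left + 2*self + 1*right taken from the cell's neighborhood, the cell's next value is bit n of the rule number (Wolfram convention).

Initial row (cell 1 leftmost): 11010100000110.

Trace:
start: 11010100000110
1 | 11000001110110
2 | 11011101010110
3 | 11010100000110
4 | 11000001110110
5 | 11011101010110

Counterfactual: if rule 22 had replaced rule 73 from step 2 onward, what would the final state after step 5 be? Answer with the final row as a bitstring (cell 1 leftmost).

(re-executing steps 2..5 under rule 22; state before step 2: 11000001110110)
2 | 00100010000000
3 | 01110111000000
4 | 10000000100000
5 | 11000001110001

11000001110001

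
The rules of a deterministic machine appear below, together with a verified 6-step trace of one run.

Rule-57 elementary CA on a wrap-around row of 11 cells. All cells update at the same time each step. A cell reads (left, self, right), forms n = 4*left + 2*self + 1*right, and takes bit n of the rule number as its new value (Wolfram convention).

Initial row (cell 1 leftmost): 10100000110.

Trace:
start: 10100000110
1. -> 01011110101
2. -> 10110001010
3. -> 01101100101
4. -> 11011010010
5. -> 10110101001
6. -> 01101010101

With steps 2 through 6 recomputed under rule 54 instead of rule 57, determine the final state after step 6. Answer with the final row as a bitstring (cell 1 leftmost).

(re-executing steps 2..6 under rule 54; state before step 2: 01011110101)
2. -> 11100001111
3. -> 00010010000
4. -> 00111111000
5. -> 01000000100
6. -> 11100001110

11100001110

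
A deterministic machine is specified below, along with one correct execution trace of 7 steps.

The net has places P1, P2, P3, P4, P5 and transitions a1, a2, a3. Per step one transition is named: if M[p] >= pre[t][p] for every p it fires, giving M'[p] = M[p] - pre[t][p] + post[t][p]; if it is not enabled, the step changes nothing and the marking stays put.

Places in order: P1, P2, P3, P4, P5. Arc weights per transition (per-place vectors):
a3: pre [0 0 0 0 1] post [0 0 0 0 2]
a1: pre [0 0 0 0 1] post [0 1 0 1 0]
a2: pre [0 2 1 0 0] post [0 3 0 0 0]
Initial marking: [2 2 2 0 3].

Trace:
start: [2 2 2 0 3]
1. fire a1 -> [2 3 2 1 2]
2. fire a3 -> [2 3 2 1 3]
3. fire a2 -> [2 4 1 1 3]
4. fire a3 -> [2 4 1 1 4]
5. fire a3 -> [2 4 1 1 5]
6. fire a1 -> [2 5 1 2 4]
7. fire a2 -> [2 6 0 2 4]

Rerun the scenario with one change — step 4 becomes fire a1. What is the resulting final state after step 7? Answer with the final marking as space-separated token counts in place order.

2 7 0 3 2

(re-executing from step 4 with the substitution; state before step 4: [2 4 1 1 3])
4. fire a1 -> [2 5 1 2 2]
5. fire a3 -> [2 5 1 2 3]
6. fire a1 -> [2 6 1 3 2]
7. fire a2 -> [2 7 0 3 2]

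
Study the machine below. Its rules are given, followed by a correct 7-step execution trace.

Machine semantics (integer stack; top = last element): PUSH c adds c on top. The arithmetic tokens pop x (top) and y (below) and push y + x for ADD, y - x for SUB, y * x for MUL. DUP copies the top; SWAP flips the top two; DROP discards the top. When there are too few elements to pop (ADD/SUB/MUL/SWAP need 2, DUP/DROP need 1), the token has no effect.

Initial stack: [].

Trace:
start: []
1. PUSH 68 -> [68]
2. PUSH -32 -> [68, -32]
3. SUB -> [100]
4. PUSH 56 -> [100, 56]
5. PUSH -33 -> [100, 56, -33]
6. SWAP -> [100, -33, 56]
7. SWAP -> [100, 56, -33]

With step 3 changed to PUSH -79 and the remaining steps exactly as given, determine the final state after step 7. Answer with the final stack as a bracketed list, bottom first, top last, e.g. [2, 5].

(re-executing from step 3 with the substitution; state before step 3: [68, -32])
3. PUSH -79 -> [68, -32, -79]
4. PUSH 56 -> [68, -32, -79, 56]
5. PUSH -33 -> [68, -32, -79, 56, -33]
6. SWAP -> [68, -32, -79, -33, 56]
7. SWAP -> [68, -32, -79, 56, -33]

[68, -32, -79, 56, -33]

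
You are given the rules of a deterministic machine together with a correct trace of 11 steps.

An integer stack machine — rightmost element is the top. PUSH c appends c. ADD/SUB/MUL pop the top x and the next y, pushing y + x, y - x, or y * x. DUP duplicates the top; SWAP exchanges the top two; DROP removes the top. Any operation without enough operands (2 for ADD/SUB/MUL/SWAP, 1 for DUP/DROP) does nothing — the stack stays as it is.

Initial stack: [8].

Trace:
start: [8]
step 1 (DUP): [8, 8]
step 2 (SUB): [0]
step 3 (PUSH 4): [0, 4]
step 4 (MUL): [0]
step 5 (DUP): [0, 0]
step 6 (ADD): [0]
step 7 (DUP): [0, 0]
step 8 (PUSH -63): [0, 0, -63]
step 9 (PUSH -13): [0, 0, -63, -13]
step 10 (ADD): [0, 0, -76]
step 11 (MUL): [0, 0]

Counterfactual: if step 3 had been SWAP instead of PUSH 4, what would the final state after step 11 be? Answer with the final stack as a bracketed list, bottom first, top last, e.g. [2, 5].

[0, 0]

(re-executing from step 3 with the substitution; state before step 3: [0])
step 3 (SWAP): [0]
step 4 (MUL): [0]
step 5 (DUP): [0, 0]
step 6 (ADD): [0]
step 7 (DUP): [0, 0]
step 8 (PUSH -63): [0, 0, -63]
step 9 (PUSH -13): [0, 0, -63, -13]
step 10 (ADD): [0, 0, -76]
step 11 (MUL): [0, 0]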